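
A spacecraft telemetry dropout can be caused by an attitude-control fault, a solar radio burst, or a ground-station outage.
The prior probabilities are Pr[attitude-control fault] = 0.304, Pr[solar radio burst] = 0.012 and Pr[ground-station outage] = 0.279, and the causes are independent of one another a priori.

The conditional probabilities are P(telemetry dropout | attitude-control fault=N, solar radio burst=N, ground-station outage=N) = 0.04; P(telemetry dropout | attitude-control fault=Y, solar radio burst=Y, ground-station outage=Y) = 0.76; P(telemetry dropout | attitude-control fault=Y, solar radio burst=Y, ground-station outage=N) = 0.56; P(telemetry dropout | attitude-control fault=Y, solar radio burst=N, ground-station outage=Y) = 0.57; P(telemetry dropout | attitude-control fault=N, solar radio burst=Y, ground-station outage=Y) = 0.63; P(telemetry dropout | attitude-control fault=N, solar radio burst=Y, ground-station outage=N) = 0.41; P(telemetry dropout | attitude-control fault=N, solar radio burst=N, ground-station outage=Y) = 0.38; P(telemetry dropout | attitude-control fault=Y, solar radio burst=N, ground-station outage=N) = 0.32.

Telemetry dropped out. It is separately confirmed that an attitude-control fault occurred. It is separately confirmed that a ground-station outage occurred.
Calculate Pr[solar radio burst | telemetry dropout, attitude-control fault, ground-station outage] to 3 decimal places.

Numerator (weight on configurations with solar radio burst): 0.76×0.012 = 0.009120
Denominator P(telemetry dropout | attitude-control fault, ground-station outage): 0.57×0.988 + 0.76×0.012 = 0.572280
P(solar radio burst | telemetry dropout, attitude-control fault, ground-station outage) = 0.009120/0.572280 ≈ 0.016

Pr[solar radio burst | telemetry dropout, attitude-control fault, ground-station outage] ≈ 0.016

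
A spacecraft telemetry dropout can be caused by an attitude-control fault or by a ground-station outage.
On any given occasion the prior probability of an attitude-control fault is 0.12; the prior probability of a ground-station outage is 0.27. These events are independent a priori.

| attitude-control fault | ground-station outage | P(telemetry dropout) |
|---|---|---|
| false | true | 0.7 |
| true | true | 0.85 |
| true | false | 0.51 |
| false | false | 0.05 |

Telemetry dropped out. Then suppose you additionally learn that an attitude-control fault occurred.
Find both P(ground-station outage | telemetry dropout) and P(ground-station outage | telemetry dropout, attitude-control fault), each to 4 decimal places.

Enumerate the 4 (attitude-control fault, ground-station outage) configurations and weight by the priors:
  P(telemetry dropout) = 0.05·0.88·0.73 + 0.7·0.88·0.27 + 0.51·0.12·0.73 + 0.85·0.12·0.27
        = 0.032120 + 0.166320 + 0.044676 + 0.027540 = 0.270656
Keeping only the ground-station outage-present terms gives 0.193860, so
  P(ground-station outage | telemetry dropout) = 0.193860 / 0.270656 ≈ 0.7163

With the extra evidence:
For the numerator, keep only ground-station outage=true terms: 0.85*0.27 = 0.229500
The normalizing constant is 0.51*0.73 + 0.85*0.27 = 0.601800
Posterior = 0.229500 / 0.601800 ≈ 0.3814
Conditioning on attitude-control fault lowers the posterior on ground-station outage: the classic explaining-away effect in a common-effect structure.

P(ground-station outage | telemetry dropout) ≈ 0.7163; P(ground-station outage | telemetry dropout, attitude-control fault) ≈ 0.3814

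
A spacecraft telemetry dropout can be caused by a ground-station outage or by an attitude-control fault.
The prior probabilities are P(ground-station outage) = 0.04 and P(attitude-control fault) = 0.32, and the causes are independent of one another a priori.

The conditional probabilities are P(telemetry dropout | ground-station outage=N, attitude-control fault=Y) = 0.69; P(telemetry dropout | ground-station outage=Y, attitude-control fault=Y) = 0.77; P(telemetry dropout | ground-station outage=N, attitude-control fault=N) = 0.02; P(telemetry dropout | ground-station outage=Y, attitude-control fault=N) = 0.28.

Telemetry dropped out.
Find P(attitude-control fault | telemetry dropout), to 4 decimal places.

P(attitude-control fault | telemetry dropout) ≈ 0.9148

Numerator (weight on configurations with attitude-control fault): 0.211968 + 0.009856 = 0.221824
The normalizing constant is 0.02*0.96*0.68 + 0.69*0.96*0.32 + 0.28*0.04*0.68 + 0.77*0.04*0.32 = 0.242496
P(attitude-control fault | telemetry dropout) = 0.221824/0.242496 ≈ 0.9148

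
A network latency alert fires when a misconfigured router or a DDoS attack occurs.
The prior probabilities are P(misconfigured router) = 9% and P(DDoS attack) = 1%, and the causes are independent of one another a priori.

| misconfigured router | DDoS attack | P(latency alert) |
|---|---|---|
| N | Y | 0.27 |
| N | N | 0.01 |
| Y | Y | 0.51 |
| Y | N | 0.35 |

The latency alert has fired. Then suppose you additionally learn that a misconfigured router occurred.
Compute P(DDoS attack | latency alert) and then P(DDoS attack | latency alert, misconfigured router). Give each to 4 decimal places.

P(DDoS attack | latency alert) ≈ 0.0676; P(DDoS attack | latency alert, misconfigured router) ≈ 0.0145

P(latency alert) = 0.01*0.91*0.99 + 0.27*0.91*0.01 + 0.35*0.09*0.99 + 0.51*0.09*0.01 = 0.009009 + 0.002457 + 0.031185 + 0.000459 = 0.043110
Restricting to configurations with DDoS attack present: 0.002457 + 0.000459 = 0.002916.
Hence the posterior is 0.002916/0.043110 ≈ 0.0676.

Now also conditioning on misconfigured router=true:
P(latency alert | misconfigured router) = 0.35·0.99 + 0.51·0.01 = 0.346500 + 0.005100 = 0.351600
Of this, 0.005100 comes from 0.51·0.01 (the DDoS attack=true cases).
P(DDoS attack | latency alert, misconfigured router) = 0.005100 / 0.351600 ≈ 0.0145
This is intercausal reasoning (explaining away): once misconfigured router accounts for the latency alert, DDoS attack becomes less likely.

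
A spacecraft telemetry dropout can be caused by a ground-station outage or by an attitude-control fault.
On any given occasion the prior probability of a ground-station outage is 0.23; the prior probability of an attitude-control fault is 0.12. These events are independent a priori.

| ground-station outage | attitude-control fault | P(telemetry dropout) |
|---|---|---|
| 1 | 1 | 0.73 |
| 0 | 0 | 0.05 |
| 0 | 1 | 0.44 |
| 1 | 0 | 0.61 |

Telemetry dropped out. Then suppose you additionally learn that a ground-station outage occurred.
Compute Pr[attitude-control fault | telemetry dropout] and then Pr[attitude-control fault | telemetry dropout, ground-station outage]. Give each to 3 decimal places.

Pr[attitude-control fault | telemetry dropout] ≈ 0.279; Pr[attitude-control fault | telemetry dropout, ground-station outage] ≈ 0.140

P(telemetry dropout) = 0.05×0.77×0.88 + 0.44×0.77×0.12 + 0.61×0.23×0.88 + 0.73×0.23×0.12 = 0.033880 + 0.040656 + 0.123464 + 0.020148 = 0.218148
The attitude-control fault-present share is 0.040656 + 0.020148 = 0.060804.
So P(attitude-control fault | telemetry dropout) = 0.060804/0.218148 ≈ 0.279.

Now condition on the additional information:
Sum P(telemetry dropout|·) weighted by the priors over both values of attitude-control fault:
  P(telemetry dropout | ground-station outage) = 0.61·0.88 + 0.73·0.12
        = 0.536800 + 0.087600 = 0.624400
Configurations with attitude-control fault contribute 0.087600, so
  P(attitude-control fault | telemetry dropout, ground-station outage) = 0.087600 / 0.624400 ≈ 0.140
The drop from 0.279 to 0.140 is the explaining-away (discounting) effect.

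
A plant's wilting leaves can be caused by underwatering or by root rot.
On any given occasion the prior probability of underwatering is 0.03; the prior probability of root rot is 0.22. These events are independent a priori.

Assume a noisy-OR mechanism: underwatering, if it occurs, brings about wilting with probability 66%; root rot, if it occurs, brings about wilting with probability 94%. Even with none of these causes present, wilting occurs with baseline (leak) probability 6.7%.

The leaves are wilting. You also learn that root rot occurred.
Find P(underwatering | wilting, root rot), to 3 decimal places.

P(underwatering | wilting, root rot) ≈ 0.031

Under noisy-OR, P(wilting | causes) = 1 − (1−0.067)·∏(1−qᵢ) over the active causes.
Numerator (weight on configurations with underwatering): 0.980967*0.03 = 0.029429
Denominator P(wilting | root rot): 0.94402*0.97 + 0.980967*0.03 = 0.945128
P(underwatering | wilting, root rot) = 0.029429/0.945128 ≈ 0.031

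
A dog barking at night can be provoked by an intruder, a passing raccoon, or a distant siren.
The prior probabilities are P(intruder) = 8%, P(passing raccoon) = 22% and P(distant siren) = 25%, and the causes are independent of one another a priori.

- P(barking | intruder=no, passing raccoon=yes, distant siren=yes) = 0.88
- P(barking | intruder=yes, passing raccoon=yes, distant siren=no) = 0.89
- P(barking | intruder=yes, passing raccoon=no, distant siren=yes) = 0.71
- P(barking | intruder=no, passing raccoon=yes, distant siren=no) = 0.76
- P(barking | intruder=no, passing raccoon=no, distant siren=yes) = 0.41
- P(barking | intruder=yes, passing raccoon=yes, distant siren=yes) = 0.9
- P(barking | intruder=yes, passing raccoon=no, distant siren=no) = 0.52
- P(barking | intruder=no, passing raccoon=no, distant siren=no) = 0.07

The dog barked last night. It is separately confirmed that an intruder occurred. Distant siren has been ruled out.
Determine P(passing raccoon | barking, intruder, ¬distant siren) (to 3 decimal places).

P(passing raccoon | barking, intruder, ¬distant siren) ≈ 0.326

Weight on passing raccoon=true, given the evidence: 0.89×0.22 = 0.195800
Denominator P(barking | intruder, ¬distant siren): 0.52×0.78 + 0.89×0.22 = 0.601400
Posterior = 0.195800 / 0.601400 ≈ 0.326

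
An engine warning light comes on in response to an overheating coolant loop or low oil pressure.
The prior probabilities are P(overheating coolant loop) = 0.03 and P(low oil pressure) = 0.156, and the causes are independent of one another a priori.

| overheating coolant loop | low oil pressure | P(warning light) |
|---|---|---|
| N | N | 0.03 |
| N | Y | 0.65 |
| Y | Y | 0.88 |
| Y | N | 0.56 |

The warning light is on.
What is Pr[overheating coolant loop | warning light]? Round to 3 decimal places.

Pr[overheating coolant loop | warning light] ≈ 0.130

P(warning light) = 0.03·0.97·0.844 + 0.65·0.97·0.156 + 0.56·0.03·0.844 + 0.88·0.03·0.156 = 0.024560 + 0.098358 + 0.014179 + 0.004118 = 0.141215
Restricting to configurations with overheating coolant loop present: 0.014179 + 0.004118 = 0.018297.
P(overheating coolant loop | warning light) = 0.018297 / 0.141215 ≈ 0.130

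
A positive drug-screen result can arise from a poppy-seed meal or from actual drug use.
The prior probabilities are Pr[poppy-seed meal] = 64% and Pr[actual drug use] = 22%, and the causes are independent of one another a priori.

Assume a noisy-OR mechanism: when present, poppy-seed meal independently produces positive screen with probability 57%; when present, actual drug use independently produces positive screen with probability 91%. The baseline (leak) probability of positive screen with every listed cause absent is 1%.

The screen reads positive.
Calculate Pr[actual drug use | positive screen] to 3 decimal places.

Pr[actual drug use | positive screen] ≈ 0.418

Under noisy-OR, P(positive screen | causes) = 1 − (1−0.01)·∏(1−qᵢ) over the active causes.
P(positive screen) = 0.01*0.36*0.78 + 0.9109*0.36*0.22 + 0.5743*0.64*0.78 + 0.961687*0.64*0.22 = 0.002808 + 0.072143 + 0.286691 + 0.135406 = 0.497048
Restricting to configurations with actual drug use present: 0.072143 + 0.135406 = 0.207549.
Hence the posterior is 0.207549/0.497048 ≈ 0.418.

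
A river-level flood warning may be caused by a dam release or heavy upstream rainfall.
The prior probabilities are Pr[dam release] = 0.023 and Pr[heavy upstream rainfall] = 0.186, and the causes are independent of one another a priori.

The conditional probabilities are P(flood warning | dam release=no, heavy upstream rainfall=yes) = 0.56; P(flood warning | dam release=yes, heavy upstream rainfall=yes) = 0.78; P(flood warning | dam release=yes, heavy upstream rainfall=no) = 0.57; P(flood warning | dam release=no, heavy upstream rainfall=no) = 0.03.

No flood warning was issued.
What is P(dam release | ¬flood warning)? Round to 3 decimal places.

P(¬flood warning) = 0.97×0.977×0.814 + 0.44×0.977×0.186 + 0.43×0.023×0.814 + 0.22×0.023×0.186 = 0.771420 + 0.079958 + 0.008050 + 0.000941 = 0.860369
The dam release-present share is 0.008050 + 0.000941 = 0.008991.
P(dam release | ¬flood warning) = 0.008991 / 0.860369 ≈ 0.010

P(dam release | ¬flood warning) ≈ 0.010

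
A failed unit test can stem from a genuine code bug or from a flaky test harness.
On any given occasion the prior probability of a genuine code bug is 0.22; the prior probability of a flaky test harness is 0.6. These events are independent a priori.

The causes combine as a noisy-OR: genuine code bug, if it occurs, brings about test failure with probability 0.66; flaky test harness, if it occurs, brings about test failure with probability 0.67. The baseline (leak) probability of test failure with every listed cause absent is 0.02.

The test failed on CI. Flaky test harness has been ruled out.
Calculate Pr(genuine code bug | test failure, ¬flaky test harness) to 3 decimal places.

Under noisy-OR, P(test failure | causes) = 1 − (1−0.02)·∏(1−qᵢ) over the active causes.
By total probability over both values of genuine code bug:
  P(test failure | ¬flaky test harness) = 0.02·0.78 + 0.6668·0.22
        = 0.015600 + 0.146696 = 0.162296
Configurations with genuine code bug contribute 0.146696, so
  P(genuine code bug | test failure, ¬flaky test harness) = 0.146696 / 0.162296 ≈ 0.904

Pr(genuine code bug | test failure, ¬flaky test harness) ≈ 0.904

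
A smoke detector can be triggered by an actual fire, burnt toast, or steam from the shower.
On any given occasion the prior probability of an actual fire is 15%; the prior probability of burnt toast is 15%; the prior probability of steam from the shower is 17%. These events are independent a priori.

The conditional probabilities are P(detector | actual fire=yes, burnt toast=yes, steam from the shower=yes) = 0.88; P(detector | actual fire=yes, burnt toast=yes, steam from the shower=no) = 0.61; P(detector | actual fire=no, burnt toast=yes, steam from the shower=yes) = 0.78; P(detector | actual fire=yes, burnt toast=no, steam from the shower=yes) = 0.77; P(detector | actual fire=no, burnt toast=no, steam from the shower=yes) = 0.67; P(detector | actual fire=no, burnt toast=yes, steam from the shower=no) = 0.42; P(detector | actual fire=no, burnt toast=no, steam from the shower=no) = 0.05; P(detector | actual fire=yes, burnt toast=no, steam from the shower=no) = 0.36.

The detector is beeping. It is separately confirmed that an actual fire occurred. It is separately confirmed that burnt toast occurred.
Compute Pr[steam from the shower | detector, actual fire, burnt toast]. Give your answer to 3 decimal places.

For the numerator, keep only steam from the shower=true terms: 0.88*0.17 = 0.149600
The normalizing constant is 0.61*0.83 + 0.88*0.17 = 0.655900
P(steam from the shower | detector, actual fire, burnt toast) = 0.149600/0.655900 ≈ 0.228

Pr[steam from the shower | detector, actual fire, burnt toast] ≈ 0.228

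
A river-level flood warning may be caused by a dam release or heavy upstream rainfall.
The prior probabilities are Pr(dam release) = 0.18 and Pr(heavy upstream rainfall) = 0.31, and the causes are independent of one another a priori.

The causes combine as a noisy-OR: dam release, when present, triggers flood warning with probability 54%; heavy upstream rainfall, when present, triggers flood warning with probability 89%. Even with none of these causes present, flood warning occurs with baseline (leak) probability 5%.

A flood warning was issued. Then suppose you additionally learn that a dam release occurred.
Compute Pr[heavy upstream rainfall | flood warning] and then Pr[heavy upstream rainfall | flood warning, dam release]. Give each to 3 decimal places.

Under noisy-OR, P(flood warning | causes) = 1 − (1−0.05)·∏(1−qᵢ) over the active causes.
For the numerator, keep only heavy upstream rainfall=true terms: 0.227636 + 0.053118 = 0.280754
The normalizing constant is 0.05·0.82·0.69 + 0.8955·0.82·0.31 + 0.563·0.18·0.69 + 0.95193·0.18·0.31 = 0.378969
P(heavy upstream rainfall | flood warning) = 0.280754/0.378969 ≈ 0.741

With the extra evidence:
By total probability over both values of heavy upstream rainfall:
  P(flood warning | dam release) = 0.563*0.69 + 0.95193*0.31
        = 0.388470 + 0.295098 = 0.683568
Configurations with heavy upstream rainfall contribute 0.295098, so
  P(heavy upstream rainfall | flood warning, dam release) = 0.295098 / 0.683568 ≈ 0.432
— dam release explains away the evidence for heavy upstream rainfall.

Pr[heavy upstream rainfall | flood warning] ≈ 0.741; Pr[heavy upstream rainfall | flood warning, dam release] ≈ 0.432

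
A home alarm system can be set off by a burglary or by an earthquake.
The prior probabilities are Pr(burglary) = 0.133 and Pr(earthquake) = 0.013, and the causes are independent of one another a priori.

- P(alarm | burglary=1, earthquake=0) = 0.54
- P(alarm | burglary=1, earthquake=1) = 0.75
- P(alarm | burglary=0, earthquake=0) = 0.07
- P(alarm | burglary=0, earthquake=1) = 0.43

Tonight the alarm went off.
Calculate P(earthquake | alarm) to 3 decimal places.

P(earthquake | alarm) ≈ 0.045

For the numerator, keep only earthquake=true terms: 0.004847 + 0.001297 = 0.006144
Denominator P(alarm): 0.07·0.867·0.987 + 0.43·0.867·0.013 + 0.54·0.133·0.987 + 0.75·0.133·0.013 = 0.136931
P(earthquake | alarm) = 0.006144/0.136931 ≈ 0.045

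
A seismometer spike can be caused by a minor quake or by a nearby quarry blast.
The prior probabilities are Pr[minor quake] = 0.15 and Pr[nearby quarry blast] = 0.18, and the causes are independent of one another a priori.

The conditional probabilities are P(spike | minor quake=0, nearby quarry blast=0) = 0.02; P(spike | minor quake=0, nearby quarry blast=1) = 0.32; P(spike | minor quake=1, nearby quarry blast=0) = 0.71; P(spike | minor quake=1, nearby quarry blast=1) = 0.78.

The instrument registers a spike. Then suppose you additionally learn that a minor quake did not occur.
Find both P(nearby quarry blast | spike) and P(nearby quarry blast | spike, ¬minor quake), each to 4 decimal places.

P(nearby quarry blast | spike) ≈ 0.4088; P(nearby quarry blast | spike, ¬minor quake) ≈ 0.7784

Sum P(spike|·) weighted by the priors over the 4 (minor quake, nearby quarry blast) configurations:
  P(spike) = 0.02*0.85*0.82 + 0.32*0.85*0.18 + 0.71*0.15*0.82 + 0.78*0.15*0.18
        = 0.013940 + 0.048960 + 0.087330 + 0.021060 = 0.171290
Configurations with nearby quarry blast contribute 0.070020, so
  P(nearby quarry blast | spike) = 0.070020 / 0.171290 ≈ 0.4088

With the extra evidence:
Numerator (weight on configurations with nearby quarry blast): 0.32·0.18 = 0.057600
Denominator P(spike | ¬minor quake): 0.02·0.82 + 0.32·0.18 = 0.074000
Posterior = 0.057600 / 0.074000 ≈ 0.7784
Ruling out minor quake raises the posterior on nearby quarry blast — the flip side of explaining away.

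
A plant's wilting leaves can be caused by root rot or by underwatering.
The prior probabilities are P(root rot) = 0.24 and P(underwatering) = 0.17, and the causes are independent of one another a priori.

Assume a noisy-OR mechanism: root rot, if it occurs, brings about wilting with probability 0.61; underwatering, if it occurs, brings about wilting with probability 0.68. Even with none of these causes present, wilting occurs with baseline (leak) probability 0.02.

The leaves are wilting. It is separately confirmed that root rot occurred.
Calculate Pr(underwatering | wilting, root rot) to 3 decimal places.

Under noisy-OR, P(wilting | causes) = 1 − (1−0.02)·∏(1−qᵢ) over the active causes.
Numerator (weight on configurations with underwatering): 0.877696·0.17 = 0.149208
Normalizer over all consistent configurations: 0.6178·0.83 + 0.877696·0.17 = 0.661982
Posterior = 0.149208 / 0.661982 ≈ 0.225

Pr(underwatering | wilting, root rot) ≈ 0.225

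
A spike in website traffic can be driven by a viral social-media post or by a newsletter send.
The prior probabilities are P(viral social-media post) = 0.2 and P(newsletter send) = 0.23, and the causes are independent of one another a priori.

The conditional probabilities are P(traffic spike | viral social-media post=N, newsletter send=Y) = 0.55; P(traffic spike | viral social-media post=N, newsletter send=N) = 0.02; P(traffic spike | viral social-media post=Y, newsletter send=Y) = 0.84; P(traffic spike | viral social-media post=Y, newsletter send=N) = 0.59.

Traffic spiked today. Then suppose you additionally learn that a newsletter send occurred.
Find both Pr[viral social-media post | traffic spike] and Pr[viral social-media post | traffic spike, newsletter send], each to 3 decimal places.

P(traffic spike) = 0.02*0.8*0.77 + 0.55*0.8*0.23 + 0.59*0.2*0.77 + 0.84*0.2*0.23 = 0.012320 + 0.101200 + 0.090860 + 0.038640 = 0.243020
Of this, 0.129500 comes from 0.090860 + 0.038640 (the viral social-media post=true cases).
P(viral social-media post | traffic spike) = 0.129500 / 0.243020 ≈ 0.533

Now also conditioning on newsletter send=true:
Numerator (weight on configurations with viral social-media post): 0.84×0.2 = 0.168000
The normalizing constant is 0.55×0.8 + 0.84×0.2 = 0.608000
Posterior = 0.168000 / 0.608000 ≈ 0.276

Pr[viral social-media post | traffic spike] ≈ 0.533; Pr[viral social-media post | traffic spike, newsletter send] ≈ 0.276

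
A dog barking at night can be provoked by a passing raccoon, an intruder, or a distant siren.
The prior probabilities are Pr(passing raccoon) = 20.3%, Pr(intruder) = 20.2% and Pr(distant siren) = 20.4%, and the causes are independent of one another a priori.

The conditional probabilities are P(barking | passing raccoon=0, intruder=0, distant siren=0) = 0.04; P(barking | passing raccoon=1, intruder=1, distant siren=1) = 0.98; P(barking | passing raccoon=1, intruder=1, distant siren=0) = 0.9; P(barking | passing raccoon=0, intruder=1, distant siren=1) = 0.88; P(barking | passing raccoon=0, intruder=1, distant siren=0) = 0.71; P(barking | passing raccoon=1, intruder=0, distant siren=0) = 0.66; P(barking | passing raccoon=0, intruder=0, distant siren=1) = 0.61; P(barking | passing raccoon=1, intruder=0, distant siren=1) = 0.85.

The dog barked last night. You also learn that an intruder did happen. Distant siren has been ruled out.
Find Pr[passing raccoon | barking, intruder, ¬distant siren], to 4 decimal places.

Pr[passing raccoon | barking, intruder, ¬distant siren] ≈ 0.2441

P(barking | intruder, ¬distant siren) = 0.71·0.797 + 0.9·0.203 = 0.565870 + 0.182700 = 0.748570
The passing raccoon-present share is 0.9·0.203 = 0.182700.
Hence the posterior is 0.182700/0.748570 ≈ 0.2441.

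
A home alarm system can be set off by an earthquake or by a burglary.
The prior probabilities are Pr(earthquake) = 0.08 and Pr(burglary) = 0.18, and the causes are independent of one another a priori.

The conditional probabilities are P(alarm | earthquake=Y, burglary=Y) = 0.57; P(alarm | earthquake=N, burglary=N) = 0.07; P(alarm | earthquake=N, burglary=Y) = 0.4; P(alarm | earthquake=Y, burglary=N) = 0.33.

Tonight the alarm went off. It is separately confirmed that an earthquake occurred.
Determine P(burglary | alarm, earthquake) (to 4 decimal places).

P(burglary | alarm, earthquake) ≈ 0.2749

Enumerate both values of burglary and weight by the priors:
  P(alarm | earthquake) = 0.33×0.82 + 0.57×0.18
        = 0.270600 + 0.102600 = 0.373200
The terms with burglary present sum to 0.102600, so
  P(burglary | alarm, earthquake) = 0.102600 / 0.373200 ≈ 0.2749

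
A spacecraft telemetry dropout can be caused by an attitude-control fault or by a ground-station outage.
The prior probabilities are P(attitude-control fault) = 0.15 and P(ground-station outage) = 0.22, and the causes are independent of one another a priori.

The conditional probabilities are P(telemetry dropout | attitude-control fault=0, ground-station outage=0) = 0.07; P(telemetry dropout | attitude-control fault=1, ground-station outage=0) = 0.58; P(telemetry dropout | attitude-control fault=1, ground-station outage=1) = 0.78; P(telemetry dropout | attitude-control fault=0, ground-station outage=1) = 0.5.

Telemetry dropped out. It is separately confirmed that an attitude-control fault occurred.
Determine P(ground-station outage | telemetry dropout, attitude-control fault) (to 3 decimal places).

P(ground-station outage | telemetry dropout, attitude-control fault) ≈ 0.275

For the numerator, keep only ground-station outage=true terms: 0.78·0.22 = 0.171600
Denominator P(telemetry dropout | attitude-control fault): 0.58·0.78 + 0.78·0.22 = 0.624000
P(ground-station outage | telemetry dropout, attitude-control fault) = 0.171600/0.624000 ≈ 0.275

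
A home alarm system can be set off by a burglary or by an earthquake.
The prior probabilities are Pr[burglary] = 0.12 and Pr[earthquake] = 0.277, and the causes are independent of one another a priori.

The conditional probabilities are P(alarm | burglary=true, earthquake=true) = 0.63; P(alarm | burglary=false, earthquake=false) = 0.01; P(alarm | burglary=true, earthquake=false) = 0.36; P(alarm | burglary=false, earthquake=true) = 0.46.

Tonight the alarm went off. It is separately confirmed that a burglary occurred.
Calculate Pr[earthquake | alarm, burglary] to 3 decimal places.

Pr[earthquake | alarm, burglary] ≈ 0.401

Numerator (weight on configurations with earthquake): 0.63·0.277 = 0.174510
Normalizer over all consistent configurations: 0.36·0.723 + 0.63·0.277 = 0.434790
Posterior = 0.174510 / 0.434790 ≈ 0.401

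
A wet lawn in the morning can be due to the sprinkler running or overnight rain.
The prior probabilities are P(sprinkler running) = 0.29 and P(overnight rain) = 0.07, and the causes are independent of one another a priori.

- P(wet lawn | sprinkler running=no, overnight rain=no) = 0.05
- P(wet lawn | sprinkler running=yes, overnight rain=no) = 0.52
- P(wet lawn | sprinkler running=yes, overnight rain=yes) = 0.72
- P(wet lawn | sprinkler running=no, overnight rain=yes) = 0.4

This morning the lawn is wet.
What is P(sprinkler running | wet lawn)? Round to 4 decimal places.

P(sprinkler running | wet lawn) ≈ 0.7454

Enumerate the 4 (sprinkler running, overnight rain) configurations and weight by the priors:
  P(wet lawn) = 0.05×0.71×0.93 + 0.4×0.71×0.07 + 0.52×0.29×0.93 + 0.72×0.29×0.07
        = 0.033015 + 0.019880 + 0.140244 + 0.014616 = 0.207755
The terms with sprinkler running present sum to 0.154860, so
  P(sprinkler running | wet lawn) = 0.154860 / 0.207755 ≈ 0.7454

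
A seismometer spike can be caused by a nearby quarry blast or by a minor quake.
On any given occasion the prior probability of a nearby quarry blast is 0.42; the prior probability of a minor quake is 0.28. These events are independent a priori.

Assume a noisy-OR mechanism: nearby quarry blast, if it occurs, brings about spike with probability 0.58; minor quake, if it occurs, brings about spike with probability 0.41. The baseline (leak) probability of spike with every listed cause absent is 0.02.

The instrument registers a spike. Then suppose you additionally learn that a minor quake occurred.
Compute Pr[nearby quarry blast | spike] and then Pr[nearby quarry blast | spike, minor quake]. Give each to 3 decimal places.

Pr[nearby quarry blast | spike] ≈ 0.776; Pr[nearby quarry blast | spike, minor quake] ≈ 0.565

Under noisy-OR, P(spike | causes) = 1 − (1−0.02)·∏(1−qᵢ) over the active causes.
P(spike) = 0.02*0.58*0.72 + 0.4218*0.58*0.28 + 0.5884*0.42*0.72 + 0.757156*0.42*0.28 = 0.008352 + 0.068500 + 0.177932 + 0.089042 = 0.343826
The nearby quarry blast-present share is 0.177932 + 0.089042 = 0.266974.
So P(nearby quarry blast | spike) = 0.266974/0.343826 ≈ 0.776.

Now condition on the additional information:
Sum P(spike|·) weighted by the priors over both values of nearby quarry blast:
  P(spike | minor quake) = 0.4218·0.58 + 0.757156·0.42
        = 0.244644 + 0.318006 = 0.562650
Keeping only the nearby quarry blast-present terms gives 0.318006, so
  P(nearby quarry blast | spike, minor quake) = 0.318006 / 0.562650 ≈ 0.565
— minor quake explains away the evidence for nearby quarry blast.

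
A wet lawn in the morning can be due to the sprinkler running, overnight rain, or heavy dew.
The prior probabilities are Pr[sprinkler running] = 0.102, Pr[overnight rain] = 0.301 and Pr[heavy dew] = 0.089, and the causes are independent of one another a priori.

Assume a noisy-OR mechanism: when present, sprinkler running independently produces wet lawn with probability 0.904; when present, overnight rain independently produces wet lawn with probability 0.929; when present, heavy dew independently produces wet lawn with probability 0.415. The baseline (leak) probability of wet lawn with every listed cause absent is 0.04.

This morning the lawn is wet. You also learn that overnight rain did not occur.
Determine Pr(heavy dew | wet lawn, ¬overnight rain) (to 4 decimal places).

Under noisy-OR, P(wet lawn | causes) = 1 − (1−0.04)·∏(1−qᵢ) over the active causes.
Sum P(wet lawn|·) weighted by the priors over the 4 (sprinkler running, heavy dew) configurations:
  P(wet lawn | ¬overnight rain) = 0.04*0.898*0.911 + 0.4384*0.898*0.089 + 0.90784*0.102*0.911 + 0.946086*0.102*0.089
        = 0.032723 + 0.035038 + 0.084358 + 0.008589 = 0.160708
The terms with heavy dew present sum to 0.043627, so
  P(heavy dew | wet lawn, ¬overnight rain) = 0.043627 / 0.160708 ≈ 0.2715

Pr(heavy dew | wet lawn, ¬overnight rain) ≈ 0.2715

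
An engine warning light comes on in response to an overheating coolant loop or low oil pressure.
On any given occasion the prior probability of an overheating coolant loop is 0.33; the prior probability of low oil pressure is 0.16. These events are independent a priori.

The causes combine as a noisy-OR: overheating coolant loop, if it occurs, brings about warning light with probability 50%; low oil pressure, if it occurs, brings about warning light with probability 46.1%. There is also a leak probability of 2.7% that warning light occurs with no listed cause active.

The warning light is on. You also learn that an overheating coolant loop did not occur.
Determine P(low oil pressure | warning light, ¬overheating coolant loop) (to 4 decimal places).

P(low oil pressure | warning light, ¬overheating coolant loop) ≈ 0.7704

Under noisy-OR, P(warning light | causes) = 1 − (1−0.027)·∏(1−qᵢ) over the active causes.
P(warning light | ¬overheating coolant loop) = 0.027*0.84 + 0.475553*0.16 = 0.022680 + 0.076088 = 0.098768
Of this, 0.076088 comes from 0.475553*0.16 (the low oil pressure=true cases).
Hence the posterior is 0.076088/0.098768 ≈ 0.7704.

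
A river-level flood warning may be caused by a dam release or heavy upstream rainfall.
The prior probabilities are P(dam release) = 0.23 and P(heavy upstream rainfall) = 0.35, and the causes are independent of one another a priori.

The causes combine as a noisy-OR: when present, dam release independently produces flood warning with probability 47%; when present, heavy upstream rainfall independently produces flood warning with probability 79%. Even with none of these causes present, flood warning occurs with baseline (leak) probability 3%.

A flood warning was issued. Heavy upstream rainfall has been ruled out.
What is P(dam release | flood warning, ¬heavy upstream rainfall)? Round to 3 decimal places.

Under noisy-OR, P(flood warning | causes) = 1 − (1−0.03)·∏(1−qᵢ) over the active causes.
P(flood warning | ¬heavy upstream rainfall) = 0.03×0.77 + 0.4859×0.23 = 0.023100 + 0.111757 = 0.134857
The dam release-present share is 0.4859×0.23 = 0.111757.
Hence the posterior is 0.111757/0.134857 ≈ 0.829.

P(dam release | flood warning, ¬heavy upstream rainfall) ≈ 0.829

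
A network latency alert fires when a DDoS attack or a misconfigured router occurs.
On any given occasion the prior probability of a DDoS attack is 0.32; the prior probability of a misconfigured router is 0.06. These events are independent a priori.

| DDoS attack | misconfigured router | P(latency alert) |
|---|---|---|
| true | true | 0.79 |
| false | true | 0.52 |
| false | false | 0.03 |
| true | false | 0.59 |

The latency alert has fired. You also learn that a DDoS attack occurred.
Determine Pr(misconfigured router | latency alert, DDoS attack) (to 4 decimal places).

Pr(misconfigured router | latency alert, DDoS attack) ≈ 0.0787

Enumerate both values of misconfigured router and weight by the priors:
  P(latency alert | DDoS attack) = 0.59·0.94 + 0.79·0.06
        = 0.554600 + 0.047400 = 0.602000
Configurations with misconfigured router contribute 0.047400, so
  P(misconfigured router | latency alert, DDoS attack) = 0.047400 / 0.602000 ≈ 0.0787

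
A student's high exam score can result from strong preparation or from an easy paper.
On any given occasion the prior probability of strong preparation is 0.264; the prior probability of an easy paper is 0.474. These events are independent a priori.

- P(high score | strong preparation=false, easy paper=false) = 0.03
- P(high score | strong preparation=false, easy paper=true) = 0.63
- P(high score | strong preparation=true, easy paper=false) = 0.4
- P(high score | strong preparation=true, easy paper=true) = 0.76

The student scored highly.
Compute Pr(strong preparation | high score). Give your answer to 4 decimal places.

Pr(strong preparation | high score) ≈ 0.3943

P(high score) = 0.03*0.736*0.526 + 0.63*0.736*0.474 + 0.4*0.264*0.526 + 0.76*0.264*0.474 = 0.011614 + 0.219784 + 0.055546 + 0.095103 = 0.382047
Restricting to configurations with strong preparation present: 0.055546 + 0.095103 = 0.150649.
So P(strong preparation | high score) = 0.150649/0.382047 ≈ 0.3943.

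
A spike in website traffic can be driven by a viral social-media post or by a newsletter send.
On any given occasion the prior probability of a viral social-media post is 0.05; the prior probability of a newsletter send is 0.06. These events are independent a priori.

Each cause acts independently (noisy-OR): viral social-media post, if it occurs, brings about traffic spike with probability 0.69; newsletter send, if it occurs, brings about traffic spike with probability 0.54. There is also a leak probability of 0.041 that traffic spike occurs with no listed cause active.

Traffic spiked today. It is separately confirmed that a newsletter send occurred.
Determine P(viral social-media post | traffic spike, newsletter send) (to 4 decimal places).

P(viral social-media post | traffic spike, newsletter send) ≈ 0.0752

Under noisy-OR, P(traffic spike | causes) = 1 − (1−0.041)·∏(1−qᵢ) over the active causes.
Sum P(traffic spike|·) weighted by the priors over both values of viral social-media post:
  P(traffic spike | newsletter send) = 0.55886·0.95 + 0.863247·0.05
        = 0.530917 + 0.043162 = 0.574079
Configurations with viral social-media post contribute 0.043162, so
  P(viral social-media post | traffic spike, newsletter send) = 0.043162 / 0.574079 ≈ 0.0752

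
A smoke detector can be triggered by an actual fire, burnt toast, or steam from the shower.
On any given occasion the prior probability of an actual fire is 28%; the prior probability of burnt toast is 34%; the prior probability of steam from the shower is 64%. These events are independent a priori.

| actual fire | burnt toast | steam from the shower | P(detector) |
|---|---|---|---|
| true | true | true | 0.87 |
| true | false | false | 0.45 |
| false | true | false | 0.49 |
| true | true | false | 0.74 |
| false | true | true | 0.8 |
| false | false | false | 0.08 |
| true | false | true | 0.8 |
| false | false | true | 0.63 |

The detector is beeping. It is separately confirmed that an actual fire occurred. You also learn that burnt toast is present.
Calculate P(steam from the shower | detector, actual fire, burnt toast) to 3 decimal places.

P(steam from the shower | detector, actual fire, burnt toast) ≈ 0.676

By total probability over both values of steam from the shower:
  P(detector | actual fire, burnt toast) = 0.74*0.36 + 0.87*0.64
        = 0.266400 + 0.556800 = 0.823200
The terms with steam from the shower present sum to 0.556800, so
  P(steam from the shower | detector, actual fire, burnt toast) = 0.556800 / 0.823200 ≈ 0.676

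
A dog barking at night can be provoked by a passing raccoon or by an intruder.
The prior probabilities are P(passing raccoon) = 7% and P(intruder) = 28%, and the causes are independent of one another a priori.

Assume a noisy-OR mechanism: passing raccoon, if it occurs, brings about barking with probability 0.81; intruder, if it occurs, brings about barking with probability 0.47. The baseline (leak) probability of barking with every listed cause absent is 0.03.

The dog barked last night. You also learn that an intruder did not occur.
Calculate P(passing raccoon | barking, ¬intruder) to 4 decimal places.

Under noisy-OR, P(barking | causes) = 1 − (1−0.03)·∏(1−qᵢ) over the active causes.
Sum P(barking|·) weighted by the priors over both values of passing raccoon:
  P(barking | ¬intruder) = 0.03*0.93 + 0.8157*0.07
        = 0.027900 + 0.057099 = 0.084999
Keeping only the passing raccoon-present terms gives 0.057099, so
  P(passing raccoon | barking, ¬intruder) = 0.057099 / 0.084999 ≈ 0.6718

P(passing raccoon | barking, ¬intruder) ≈ 0.6718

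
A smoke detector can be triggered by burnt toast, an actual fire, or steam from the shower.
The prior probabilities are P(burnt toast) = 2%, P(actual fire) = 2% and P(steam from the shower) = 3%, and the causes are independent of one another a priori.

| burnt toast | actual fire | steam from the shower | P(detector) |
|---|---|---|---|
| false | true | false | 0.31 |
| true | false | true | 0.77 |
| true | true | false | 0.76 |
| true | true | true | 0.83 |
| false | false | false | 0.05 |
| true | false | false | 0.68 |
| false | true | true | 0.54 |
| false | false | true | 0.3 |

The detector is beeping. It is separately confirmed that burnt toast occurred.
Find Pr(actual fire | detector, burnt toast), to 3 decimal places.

For the numerator, keep only actual fire=true terms: 0.014744 + 0.000498 = 0.015242
The normalizing constant is 0.68*0.98*0.97 + 0.77*0.98*0.03 + 0.76*0.02*0.97 + 0.83*0.02*0.03 = 0.684288
P(actual fire | detector, burnt toast) = 0.015242/0.684288 ≈ 0.022

Pr(actual fire | detector, burnt toast) ≈ 0.022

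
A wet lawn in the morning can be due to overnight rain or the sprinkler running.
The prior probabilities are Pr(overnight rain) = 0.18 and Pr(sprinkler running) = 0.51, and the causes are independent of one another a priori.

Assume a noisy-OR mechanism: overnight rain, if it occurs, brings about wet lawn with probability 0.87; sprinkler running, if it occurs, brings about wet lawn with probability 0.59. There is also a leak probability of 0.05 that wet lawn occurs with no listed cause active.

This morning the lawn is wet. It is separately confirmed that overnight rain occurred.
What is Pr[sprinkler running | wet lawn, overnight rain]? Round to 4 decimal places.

Under noisy-OR, P(wet lawn | causes) = 1 − (1−0.05)·∏(1−qᵢ) over the active causes.
Sum P(wet lawn|·) weighted by the priors over both values of sprinkler running:
  P(wet lawn | overnight rain) = 0.8765×0.49 + 0.949365×0.51
        = 0.429485 + 0.484176 = 0.913661
The terms with sprinkler running present sum to 0.484176, so
  P(sprinkler running | wet lawn, overnight rain) = 0.484176 / 0.913661 ≈ 0.5299

Pr[sprinkler running | wet lawn, overnight rain] ≈ 0.5299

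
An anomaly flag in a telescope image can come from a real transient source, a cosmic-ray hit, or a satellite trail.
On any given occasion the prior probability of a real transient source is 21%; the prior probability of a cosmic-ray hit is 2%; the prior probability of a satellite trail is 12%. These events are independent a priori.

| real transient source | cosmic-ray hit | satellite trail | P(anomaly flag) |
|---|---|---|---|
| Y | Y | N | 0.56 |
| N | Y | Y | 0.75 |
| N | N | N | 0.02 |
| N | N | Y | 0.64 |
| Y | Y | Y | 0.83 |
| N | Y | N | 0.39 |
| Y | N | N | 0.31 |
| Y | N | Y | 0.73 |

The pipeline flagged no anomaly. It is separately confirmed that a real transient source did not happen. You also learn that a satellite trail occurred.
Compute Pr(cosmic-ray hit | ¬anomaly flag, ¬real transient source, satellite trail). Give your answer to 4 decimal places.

Pr(cosmic-ray hit | ¬anomaly flag, ¬real transient source, satellite trail) ≈ 0.0140

Enumerate both values of cosmic-ray hit and weight by the priors:
  P(¬anomaly flag | ¬real transient source, satellite trail) = 0.36*0.98 + 0.25*0.02
        = 0.352800 + 0.005000 = 0.357800
Keeping only the cosmic-ray hit-present terms gives 0.005000, so
  P(cosmic-ray hit | ¬anomaly flag, ¬real transient source, satellite trail) = 0.005000 / 0.357800 ≈ 0.0140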